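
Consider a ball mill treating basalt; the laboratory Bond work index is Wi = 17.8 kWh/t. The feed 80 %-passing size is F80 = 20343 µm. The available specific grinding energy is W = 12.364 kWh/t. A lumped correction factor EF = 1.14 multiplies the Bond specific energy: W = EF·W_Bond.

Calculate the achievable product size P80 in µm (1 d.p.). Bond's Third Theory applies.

W_Bond = 10·Wi·(1/√P₈₀ − 1/√F₈₀)
W_Bond = W / EF = 12.364 / 1.14 = 10.8456 kWh/t
P80^(−½) = W_Bond/(10 Wi) + F80^(−½)
  = 10.8456/(10·17.8) + 1/√20343 = 0.060930 + 0.007011 = 0.067942
P80 = (1/0.067942)² = 14.7185² = 216.63 µm

P80 = 216.6 µm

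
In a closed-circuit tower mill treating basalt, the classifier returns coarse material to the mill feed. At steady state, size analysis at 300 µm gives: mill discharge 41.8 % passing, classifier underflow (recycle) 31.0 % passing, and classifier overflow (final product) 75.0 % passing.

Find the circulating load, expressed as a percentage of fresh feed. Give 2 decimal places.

Two-product formula at 300 µm:
r = (o − d)/(d − u)
r = (75.0 − 41.8)/(41.8 − 31.0) = 33.2/10.8 = 3.0741
CL = 100·r = 307.41 %

CL = 307.41 %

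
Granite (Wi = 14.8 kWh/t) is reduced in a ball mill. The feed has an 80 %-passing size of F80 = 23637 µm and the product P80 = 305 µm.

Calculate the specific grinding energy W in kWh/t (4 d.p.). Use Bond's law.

W = 10·Wi·(P80^(-½) − F80^(-½))
1/√305 = 0.057260;  1/√23637 = 0.006504
W = 10·14.8·(0.057260 − 0.006504) = 7.5118 kWh/t

W = 7.5118 kWh/t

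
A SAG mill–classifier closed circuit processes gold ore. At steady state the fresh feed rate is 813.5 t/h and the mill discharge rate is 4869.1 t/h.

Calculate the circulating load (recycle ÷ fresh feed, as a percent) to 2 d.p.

CL = 498.54 %

Steady state: M = F + R.
R = M − F = 4869.1 − 813.5 = 4055.6 t/h
CL = 100·R/F = 100·4055.6/813.5 = 498.54 %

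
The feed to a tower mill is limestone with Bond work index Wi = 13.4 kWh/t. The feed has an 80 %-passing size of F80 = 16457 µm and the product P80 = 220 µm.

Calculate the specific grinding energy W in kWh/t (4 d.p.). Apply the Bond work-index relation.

W = 10 Wi (P80^-0.5 − F80^-0.5)
1/√220 = 0.067420;  1/√16457 = 0.007795
W = 10·13.4·(0.067420 − 0.007795) = 7.9897 kWh/t

W = 7.9897 kWh/t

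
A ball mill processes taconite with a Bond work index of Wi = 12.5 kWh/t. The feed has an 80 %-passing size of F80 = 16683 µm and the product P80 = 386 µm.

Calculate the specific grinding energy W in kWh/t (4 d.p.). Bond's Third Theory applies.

W = 10 Wi (P80^-0.5 − F80^-0.5)
1/√386 = 0.050899;  1/√16683 = 0.007742
W = 10·12.5·(0.050899 − 0.007742) = 5.3946 kWh/t

W = 5.3946 kWh/t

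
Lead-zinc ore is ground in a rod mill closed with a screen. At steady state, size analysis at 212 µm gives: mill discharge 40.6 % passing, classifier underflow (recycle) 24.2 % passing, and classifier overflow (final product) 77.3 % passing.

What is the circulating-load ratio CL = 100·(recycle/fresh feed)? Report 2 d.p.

CL = 223.78 %

Classifier node, passing 212 µm:
(1+r)·d = r·u + o ⇒ r = (o−d)/(d−u)
r = (77.3 − 40.6)/(40.6 − 24.2) = 36.7/16.4 = 2.2378
CL = 100·r = 223.78 %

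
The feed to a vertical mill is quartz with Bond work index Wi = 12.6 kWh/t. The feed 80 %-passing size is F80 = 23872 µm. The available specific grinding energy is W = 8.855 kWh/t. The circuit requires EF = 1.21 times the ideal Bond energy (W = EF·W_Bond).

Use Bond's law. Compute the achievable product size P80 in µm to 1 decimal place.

P80 = 240.0 µm

W = 10·Wi·(P80^(-½) − F80^(-½))
W_Bond = W / EF = 8.855 / 1.21 = 7.3182 kWh/t
P80^(−½) = W_Bond/(10 Wi) + F80^(−½)
  = 7.3182/(10·12.6) + 1/√23872 = 0.058081 + 0.006472 = 0.064553
P80 = (1/0.064553)² = 15.4911² = 239.98 µm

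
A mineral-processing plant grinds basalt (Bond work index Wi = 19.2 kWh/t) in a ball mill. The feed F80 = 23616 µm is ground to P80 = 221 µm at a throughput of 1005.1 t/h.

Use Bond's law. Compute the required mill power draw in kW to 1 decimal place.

P = 11725.4 kW

W = 10·Wi·(P80^(-½) − F80^(-½))
W = 10·19.2·(1/√221 − 1/√23616) = 10·19.2·(0.060760) = 11.6659 kWh/t
Mill draw = 11.6659 × 1005.1 = 11725.4 kW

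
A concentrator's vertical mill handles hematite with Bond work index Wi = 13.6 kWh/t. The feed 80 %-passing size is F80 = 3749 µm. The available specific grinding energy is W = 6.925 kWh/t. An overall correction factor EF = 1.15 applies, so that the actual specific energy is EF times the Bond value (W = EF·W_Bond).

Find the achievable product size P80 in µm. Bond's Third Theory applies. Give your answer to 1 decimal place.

P80 = 272.2 µm

Bond:  W = 10 Wi (1/√P − 1/√F)
W_Bond = W / EF = 6.925 / 1.15 = 6.0217 kWh/t
1/√P80 = 1/√F80 + W_Bond/(10·Wi)
  = 6.0217/(10·13.6) + 1/√3749 = 0.044277 + 0.016332 = 0.060610
P80 = (1/0.060610)² = 16.4990² = 272.22 µm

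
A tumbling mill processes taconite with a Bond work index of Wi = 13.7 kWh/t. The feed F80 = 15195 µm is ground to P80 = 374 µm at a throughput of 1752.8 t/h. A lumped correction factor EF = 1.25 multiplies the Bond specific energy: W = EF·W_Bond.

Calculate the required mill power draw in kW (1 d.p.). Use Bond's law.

W = 10 Wi (1/√P80 − 1/√F80)  [Bond]
W = 10·13.7·(1/√374 − 1/√15195) = 10·13.7·(0.043596) = 5.9727 kWh/t
With EF = 1.25: W = 5.9727·1.25 = 7.4659 kWh/t
Mill draw = 7.4659 × 1752.8 = 13086.2 kW

P = 13086.2 kW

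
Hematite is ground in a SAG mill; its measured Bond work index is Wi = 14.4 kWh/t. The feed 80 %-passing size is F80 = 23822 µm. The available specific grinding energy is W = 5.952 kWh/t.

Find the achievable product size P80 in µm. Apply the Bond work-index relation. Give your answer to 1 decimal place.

P80 = 437.4 µm

W = 10·Wi·(P80^(-½) − F80^(-½))
1/√P80 = 1/√F80 + W/(10·Wi)
  = 5.9520/(10·14.4) + 1/√23822 = 0.041333 + 0.006479 = 0.047812
P80 = (1/0.047812)² = 20.9151² = 437.44 µm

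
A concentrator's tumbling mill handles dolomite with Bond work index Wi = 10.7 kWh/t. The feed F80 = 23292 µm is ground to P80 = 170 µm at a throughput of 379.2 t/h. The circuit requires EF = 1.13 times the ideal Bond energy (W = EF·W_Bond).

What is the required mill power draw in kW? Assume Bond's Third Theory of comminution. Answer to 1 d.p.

P = 3216.0 kW

W = 10·Wi·[P80^(−½) − F80^(−½)]
W = 10·10.7·(1/√170 − 1/√23292) = 10·10.7·(0.070144) = 7.5054 kWh/t
Apply correction: 7.5054 × 1.13 = 8.4811 kWh/t
Power = W × throughput = 8.4811 kWh/t × 379.2 t/h = 3216.0 kW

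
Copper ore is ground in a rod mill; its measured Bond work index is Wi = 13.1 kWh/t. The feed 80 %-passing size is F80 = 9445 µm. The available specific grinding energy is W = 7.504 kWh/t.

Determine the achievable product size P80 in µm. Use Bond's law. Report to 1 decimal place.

P80 = 219.0 µm

W = 10 Wi (P80^-0.5 − F80^-0.5)
⇒ 1/√P80 = W/(10 Wi) + 1/√F80
  = 7.5040/(10·13.1) + 1/√9445 = 0.057282 + 0.010290 = 0.067572
P80 = (1/0.067572)² = 14.7990² = 219.01 µm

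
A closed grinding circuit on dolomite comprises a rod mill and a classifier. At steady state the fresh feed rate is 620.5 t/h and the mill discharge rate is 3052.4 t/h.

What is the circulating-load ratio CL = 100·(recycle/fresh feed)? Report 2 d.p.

CL = 391.93 %

Discharge = new feed + return, hence
R = M − F = 3052.4 − 620.5 = 2431.9 t/h
CL = 100·R/F = 100·2431.9/620.5 = 391.93 %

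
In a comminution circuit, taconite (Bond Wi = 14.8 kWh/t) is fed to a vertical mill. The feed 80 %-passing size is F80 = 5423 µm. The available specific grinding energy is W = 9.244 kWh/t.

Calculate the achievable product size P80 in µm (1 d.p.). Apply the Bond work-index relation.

P80 = 173.0 µm

W = 10 Wi (P80^-0.5 − F80^-0.5)
P80^-0.5 = F80^-0.5 + W/(10 Wi)
  = 9.2440/(10·14.8) + 1/√5423 = 0.062459 + 0.013579 = 0.076039
P80 = (1/0.076039)² = 13.1512² = 172.95 µm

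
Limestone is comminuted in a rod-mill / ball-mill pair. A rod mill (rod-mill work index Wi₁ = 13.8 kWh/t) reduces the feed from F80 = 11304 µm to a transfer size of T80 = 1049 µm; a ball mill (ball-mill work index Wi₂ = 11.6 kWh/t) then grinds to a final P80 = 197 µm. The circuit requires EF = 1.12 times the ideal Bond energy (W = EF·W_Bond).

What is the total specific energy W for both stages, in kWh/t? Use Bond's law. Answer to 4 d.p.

W = 10·Wi·(P80^(-½) − F80^(-½))
Stage 1 (11304→1049 µm, Wi₁=13.8): W₁ = 10·13.8·(0.030875 − 0.009406) = 2.9628 kWh/t
Stage 2 (1049→197 µm, Wi₂=11.6): W₂ = 10·11.6·(0.071247 − 0.030875) = 4.6831 kWh/t
W = W₁ + W₂ = 2.9628 + 4.6831 = 7.6460 kWh/t
W_actual = 1.12 × 7.6460 = 8.5635 kWh/t

W = 8.5635 kWh/t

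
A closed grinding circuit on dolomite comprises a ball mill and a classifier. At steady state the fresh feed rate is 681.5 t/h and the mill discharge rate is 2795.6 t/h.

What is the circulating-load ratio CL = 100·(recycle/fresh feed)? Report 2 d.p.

CL = 310.21 %

Steady state: M = F + R.
R = M − F = 2795.6 − 681.5 = 2114.1 t/h
CL = 100·R/F = 100·2114.1/681.5 = 310.21 %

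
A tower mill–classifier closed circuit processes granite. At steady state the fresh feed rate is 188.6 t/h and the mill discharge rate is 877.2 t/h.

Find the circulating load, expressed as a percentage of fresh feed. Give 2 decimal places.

Mill node: discharge = fresh + recycle.
R = M − F = 877.2 − 188.6 = 688.6 t/h
CL = 100·R/F = 100·688.6/188.6 = 365.11 %

CL = 365.11 %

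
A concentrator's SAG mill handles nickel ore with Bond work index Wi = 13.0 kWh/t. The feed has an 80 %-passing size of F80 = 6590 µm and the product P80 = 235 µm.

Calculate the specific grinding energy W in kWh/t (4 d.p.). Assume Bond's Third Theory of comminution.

W = 10 Wi / √P80 − 10 Wi / √F80
1/√235 = 0.065233;  1/√6590 = 0.012318
W = 10·13.0·(0.065233 − 0.012318) = 6.8789 kWh/t

W = 6.8789 kWh/t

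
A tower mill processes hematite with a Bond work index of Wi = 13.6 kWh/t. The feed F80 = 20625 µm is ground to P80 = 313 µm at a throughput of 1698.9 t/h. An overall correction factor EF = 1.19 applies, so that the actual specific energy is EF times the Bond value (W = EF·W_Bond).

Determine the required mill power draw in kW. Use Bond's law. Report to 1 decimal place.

W_Bond = 10·Wi·(1/√P₈₀ − 1/√F₈₀)
W = 10·13.6·(1/√313 − 1/√20625) = 10·13.6·(0.049560) = 6.7402 kWh/t
Apply correction: 6.7402 × 1.19 = 8.0208 kWh/t
Mill draw = 8.0208 × 1698.9 = 13626.6 kW

P = 13626.6 kW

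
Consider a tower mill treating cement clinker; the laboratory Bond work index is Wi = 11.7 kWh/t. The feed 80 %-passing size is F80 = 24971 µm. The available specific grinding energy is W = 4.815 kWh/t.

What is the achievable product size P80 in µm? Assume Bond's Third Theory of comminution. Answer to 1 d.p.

W_Bond = 10·Wi·(1/√P₈₀ − 1/√F₈₀)
P80^-0.5 = F80^-0.5 + W/(10 Wi)
  = 4.8150/(10·11.7) + 1/√24971 = 0.041154 + 0.006328 = 0.047482
P80 = (1/0.047482)² = 21.0606² = 443.55 µm

P80 = 443.5 µm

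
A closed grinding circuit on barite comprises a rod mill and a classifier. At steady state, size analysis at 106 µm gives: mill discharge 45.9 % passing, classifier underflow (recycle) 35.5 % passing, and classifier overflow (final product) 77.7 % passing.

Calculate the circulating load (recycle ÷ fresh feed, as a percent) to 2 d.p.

CL = 305.77 %

Balance %-passing 106 µm (r = R/F):
r = (o − d)/(d − u)
r = (77.7 − 45.9)/(45.9 − 35.5) = 31.8/10.4 = 3.0577
CL = 100·r = 305.77 %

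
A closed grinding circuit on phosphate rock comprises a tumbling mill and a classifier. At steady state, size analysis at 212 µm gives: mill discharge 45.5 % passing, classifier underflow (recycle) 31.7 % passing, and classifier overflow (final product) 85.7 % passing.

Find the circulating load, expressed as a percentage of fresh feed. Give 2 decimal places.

CL = 291.30 %

Mass balance on the −212 µm fraction:
r = (o − d)/(d − u)
r = (85.7 − 45.5)/(45.5 − 31.7) = 40.2/13.8 = 2.9130
CL = 100·r = 291.30 %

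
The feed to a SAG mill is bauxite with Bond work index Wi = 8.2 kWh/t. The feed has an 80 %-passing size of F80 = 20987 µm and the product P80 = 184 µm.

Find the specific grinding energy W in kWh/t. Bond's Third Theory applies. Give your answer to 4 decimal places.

W = 10 Wi / √P80 − 10 Wi / √F80
1/√184 = 0.073721;  1/√20987 = 0.006903
W = 10·8.2·(0.073721 − 0.006903) = 5.4791 kWh/t

W = 5.4791 kWh/t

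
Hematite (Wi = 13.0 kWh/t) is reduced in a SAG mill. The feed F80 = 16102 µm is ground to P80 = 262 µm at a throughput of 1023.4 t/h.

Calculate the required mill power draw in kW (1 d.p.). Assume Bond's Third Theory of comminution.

P = 7170.9 kW

Bond: W = 10·Wi·(1/√P80 − 1/√F80)
W = 10·13.0·(1/√262 − 1/√16102) = 10·13.0·(0.053900) = 7.0069 kWh/t
P = W·T = 7.0069·1023.4 = 7170.9 kW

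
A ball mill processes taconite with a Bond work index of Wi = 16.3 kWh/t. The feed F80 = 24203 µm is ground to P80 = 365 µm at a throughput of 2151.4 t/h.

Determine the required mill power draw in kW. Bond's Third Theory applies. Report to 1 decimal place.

Bond:  W = 10 Wi (1/√P − 1/√F)
W = 10·16.3·(1/√365 − 1/√24203) = 10·16.3·(0.045915) = 7.4841 kWh/t
P = W·T = 7.4841·2151.4 = 16101.2 kW

P = 16101.2 kW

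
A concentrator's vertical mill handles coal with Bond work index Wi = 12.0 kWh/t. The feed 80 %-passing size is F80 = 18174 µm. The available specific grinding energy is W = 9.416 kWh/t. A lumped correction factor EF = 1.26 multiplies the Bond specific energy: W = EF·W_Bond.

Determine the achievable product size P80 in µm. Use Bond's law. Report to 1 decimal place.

W = 10·Wi·(P80^(-½) − F80^(-½))
W_Bond = W / EF = 9.416 / 1.26 = 7.4730 kWh/t
⇒ 1/√P80 = W_Bond/(10·Wi) + 1/√F80
  = 7.4730/(10·12.0) + 1/√18174 = 0.062275 + 0.007418 = 0.069693
P80 = (1/0.069693)² = 14.3487² = 205.88 µm

P80 = 205.9 µm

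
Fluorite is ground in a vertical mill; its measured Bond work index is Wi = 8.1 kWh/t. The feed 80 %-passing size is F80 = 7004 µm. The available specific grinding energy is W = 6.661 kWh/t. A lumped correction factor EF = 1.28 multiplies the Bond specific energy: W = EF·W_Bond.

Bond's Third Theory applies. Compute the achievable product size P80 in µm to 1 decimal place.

Bond:  W = 10 Wi (1/√P − 1/√F)
W_Bond = W / EF = 6.661 / 1.28 = 5.2039 kWh/t
P80^-0.5 = F80^-0.5 + W_Bond/(10 Wi)
  = 5.2039/(10·8.1) + 1/√7004 = 0.064246 + 0.011949 = 0.076195
P80 = (1/0.076195)² = 13.1243² = 172.25 µm

P80 = 172.2 µm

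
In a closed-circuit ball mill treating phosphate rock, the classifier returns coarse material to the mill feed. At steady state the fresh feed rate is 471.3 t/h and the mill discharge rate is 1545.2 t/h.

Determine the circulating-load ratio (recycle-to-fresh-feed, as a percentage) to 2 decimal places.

Discharge = new feed + return, hence
R = M − F = 1545.2 − 471.3 = 1073.9 t/h
CL = 100·R/F = 100·1073.9/471.3 = 227.86 %

CL = 227.86 %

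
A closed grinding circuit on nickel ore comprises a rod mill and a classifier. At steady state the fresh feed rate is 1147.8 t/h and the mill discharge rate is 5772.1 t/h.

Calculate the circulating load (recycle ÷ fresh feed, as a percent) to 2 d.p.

CL = 402.88 %

M = F + R at steady state, so:
R = M − F = 5772.1 − 1147.8 = 4624.3 t/h
CL = 100·R/F = 100·4624.3/1147.8 = 402.88 %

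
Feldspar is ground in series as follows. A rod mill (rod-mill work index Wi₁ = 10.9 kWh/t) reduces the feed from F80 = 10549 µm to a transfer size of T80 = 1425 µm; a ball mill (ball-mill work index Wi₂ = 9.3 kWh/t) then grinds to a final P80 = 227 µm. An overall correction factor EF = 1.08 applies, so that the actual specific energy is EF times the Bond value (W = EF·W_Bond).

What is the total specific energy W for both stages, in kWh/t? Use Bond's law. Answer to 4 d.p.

W = 5.9780 kWh/t

Bond:  W = 10 Wi (1/√P − 1/√F)
Stage 1 (10549→1425 µm, Wi₁=10.9): W₁ = 10·10.9·(0.026491 − 0.009736) = 1.8262 kWh/t
Stage 2 (1425→227 µm, Wi₂=9.3): W₂ = 10·9.3·(0.066372 − 0.026491) = 3.7090 kWh/t
W = W₁ + W₂ = 1.8262 + 3.7090 = 5.5352 kWh/t
Corrected W = EF·W_Bond = 1.08·5.5352 = 5.9780 kWh/t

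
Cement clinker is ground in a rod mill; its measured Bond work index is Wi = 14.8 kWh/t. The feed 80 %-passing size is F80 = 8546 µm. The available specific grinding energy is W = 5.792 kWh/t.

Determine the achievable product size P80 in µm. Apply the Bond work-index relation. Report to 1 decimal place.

W = 10 Wi / √P80 − 10 Wi / √F80
P80^(−½) = W/(10 Wi) + F80^(−½)
  = 5.7920/(10·14.8) + 1/√8546 = 0.039135 + 0.010817 = 0.049952
P80 = (1/0.049952)² = 20.0190² = 400.76 µm

P80 = 400.8 µm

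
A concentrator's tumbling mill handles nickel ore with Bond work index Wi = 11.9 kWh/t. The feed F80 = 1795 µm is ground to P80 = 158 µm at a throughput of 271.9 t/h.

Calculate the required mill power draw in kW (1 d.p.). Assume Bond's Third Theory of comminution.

P = 1810.4 kW

W = 10 Wi (P80^-0.5 − F80^-0.5)
W = 10·11.9·(1/√158 − 1/√1795) = 10·11.9·(0.055953) = 6.6584 kWh/t
Mill draw = 6.6584 × 271.9 = 1810.4 kW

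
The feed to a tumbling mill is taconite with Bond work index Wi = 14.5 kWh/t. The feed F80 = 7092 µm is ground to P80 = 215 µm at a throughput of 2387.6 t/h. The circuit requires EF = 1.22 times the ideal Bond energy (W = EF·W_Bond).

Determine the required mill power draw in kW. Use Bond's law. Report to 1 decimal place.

W_Bond = 10·Wi·(1/√P₈₀ − 1/√F₈₀)
W = 10·14.5·(1/√215 − 1/√7092) = 10·14.5·(0.056325) = 8.1671 kWh/t
Corrected W = EF·W_Bond = 1.22·8.1671 = 9.9639 kWh/t
Mill draw = 9.9639 × 2387.6 = 23789.8 kW

P = 23789.8 kW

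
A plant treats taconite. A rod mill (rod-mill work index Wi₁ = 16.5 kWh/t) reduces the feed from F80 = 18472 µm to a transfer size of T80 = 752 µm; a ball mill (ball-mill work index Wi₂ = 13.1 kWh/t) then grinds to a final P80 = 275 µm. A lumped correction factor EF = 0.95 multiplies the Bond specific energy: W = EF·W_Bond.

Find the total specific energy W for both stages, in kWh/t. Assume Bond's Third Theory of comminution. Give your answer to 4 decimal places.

W = 10·Wi·(P80^(-½) − F80^(-½))
Stage 1 (18472→752 µm, Wi₁=16.5): W₁ = 10·16.5·(0.036466 − 0.007358) = 4.8029 kWh/t
Stage 2 (752→275 µm, Wi₂=13.1): W₂ = 10·13.1·(0.060302 − 0.036466) = 3.1225 kWh/t
W = W₁ + W₂ = 4.8029 + 3.1225 = 7.9254 kWh/t
Corrected W = EF·W_Bond = 0.95·7.9254 = 7.5292 kWh/t

W = 7.5292 kWh/t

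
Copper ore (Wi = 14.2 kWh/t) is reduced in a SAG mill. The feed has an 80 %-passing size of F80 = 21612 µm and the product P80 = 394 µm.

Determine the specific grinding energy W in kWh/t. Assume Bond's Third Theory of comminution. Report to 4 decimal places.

W = 6.1879 kWh/t

W = 10 Wi (P80^-0.5 − F80^-0.5)
1/√394 = 0.050379;  1/√21612 = 0.006802
W = 10·14.2·(0.050379 − 0.006802) = 6.1879 kWh/t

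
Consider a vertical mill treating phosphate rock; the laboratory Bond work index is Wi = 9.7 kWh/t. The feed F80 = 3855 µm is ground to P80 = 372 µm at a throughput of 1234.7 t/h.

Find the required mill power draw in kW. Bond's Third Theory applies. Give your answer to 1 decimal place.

W = 10 Wi (1/√P80 − 1/√F80)  [Bond]
W = 10·9.7·(1/√372 − 1/√3855) = 10·9.7·(0.035742) = 3.4669 kWh/t
Power = W × throughput = 3.4669 kWh/t × 1234.7 t/h = 4280.6 kW

P = 4280.6 kW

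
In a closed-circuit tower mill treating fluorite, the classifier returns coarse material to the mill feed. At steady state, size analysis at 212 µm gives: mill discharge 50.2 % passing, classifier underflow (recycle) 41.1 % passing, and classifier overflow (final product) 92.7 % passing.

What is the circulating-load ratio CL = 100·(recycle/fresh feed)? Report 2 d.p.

Balance %-passing 212 µm (r = R/F):
Fd + Rd = Ru + Fo ⇒ R/F = (o−d)/(d−u)
r = (92.7 − 50.2)/(50.2 − 41.1) = 42.5/9.1 = 4.6703
CL = 100·r = 467.03 %

CL = 467.03 %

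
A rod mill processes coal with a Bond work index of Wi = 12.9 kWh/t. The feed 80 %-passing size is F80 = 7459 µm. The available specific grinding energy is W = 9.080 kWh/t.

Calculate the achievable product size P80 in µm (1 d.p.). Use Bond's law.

W_Bond = 10·Wi·(1/√P₈₀ − 1/√F₈₀)
1/√P80 = 1/√F80 + W/(10·Wi)
  = 9.0800/(10·12.9) + 1/√7459 = 0.070388 + 0.011579 = 0.081966
P80 = (1/0.081966)² = 12.2001² = 148.84 µm

P80 = 148.8 µm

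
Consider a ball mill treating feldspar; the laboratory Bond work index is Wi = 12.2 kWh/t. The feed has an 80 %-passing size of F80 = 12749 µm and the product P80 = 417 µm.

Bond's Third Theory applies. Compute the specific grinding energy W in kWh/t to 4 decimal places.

W_Bond = 10·Wi·(1/√P₈₀ − 1/√F₈₀)
1/√417 = 0.048970;  1/√12749 = 0.008856
W = 10·12.2·(0.048970 − 0.008856) = 4.8939 kWh/t

W = 4.8939 kWh/t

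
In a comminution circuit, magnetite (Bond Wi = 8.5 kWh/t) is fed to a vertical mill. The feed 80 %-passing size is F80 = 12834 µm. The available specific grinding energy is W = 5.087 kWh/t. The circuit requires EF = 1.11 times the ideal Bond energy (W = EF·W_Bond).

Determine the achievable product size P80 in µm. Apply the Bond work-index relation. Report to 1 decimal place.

P80 = 254.0 µm

W = 10 Wi / √P80 − 10 Wi / √F80
W_Bond = W / EF = 5.087 / 1.11 = 4.5829 kWh/t
⇒ 1/√P80 = W_Bond/(10 Wi) + 1/√F80
  = 4.5829/(10·8.5) + 1/√12834 = 0.053916 + 0.008827 = 0.062743
P80 = (1/0.062743)² = 15.9379² = 254.02 µm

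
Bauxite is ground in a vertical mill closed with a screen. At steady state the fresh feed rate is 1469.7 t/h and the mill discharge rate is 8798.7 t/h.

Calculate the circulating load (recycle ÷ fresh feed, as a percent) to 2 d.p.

CL = 498.67 %

Mill node: discharge = fresh + recycle.
R = M − F = 8798.7 − 1469.7 = 7329.0 t/h
CL = 100·R/F = 100·7329.0/1469.7 = 498.67 %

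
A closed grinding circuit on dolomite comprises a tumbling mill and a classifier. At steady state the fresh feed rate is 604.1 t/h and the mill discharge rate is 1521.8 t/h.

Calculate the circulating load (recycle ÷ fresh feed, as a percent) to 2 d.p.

Mill node: discharge = fresh + recycle.
R = M − F = 1521.8 − 604.1 = 917.7 t/h
CL = 100·R/F = 100·917.7/604.1 = 151.91 %

CL = 151.91 %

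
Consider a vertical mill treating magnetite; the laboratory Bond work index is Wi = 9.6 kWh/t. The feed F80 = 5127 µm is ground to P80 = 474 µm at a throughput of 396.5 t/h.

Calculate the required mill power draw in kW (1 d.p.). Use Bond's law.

W = 10·Wi·(P80^(-½) − F80^(-½))
W = 10·9.6·(1/√474 − 1/√5127) = 10·9.6·(0.031966) = 3.0687 kWh/t
P_mill = W·ṁ = 3.0687·396.5 = 1216.7 kW

P = 1216.7 kW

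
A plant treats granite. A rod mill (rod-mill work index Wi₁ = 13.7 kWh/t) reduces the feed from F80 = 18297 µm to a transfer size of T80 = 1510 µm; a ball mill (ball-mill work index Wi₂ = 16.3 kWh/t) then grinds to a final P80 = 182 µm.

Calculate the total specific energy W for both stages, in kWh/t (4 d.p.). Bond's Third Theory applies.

W = 10.4005 kWh/t

W = 10·Wi·(P80^(-½) − F80^(-½))
Stage 1 (18297→1510 µm, Wi₁=13.7): W₁ = 10·13.7·(0.025734 − 0.007393) = 2.5128 kWh/t
Stage 2 (1510→182 µm, Wi₂=16.3): W₂ = 10·16.3·(0.074125 − 0.025734) = 7.8877 kWh/t
W = W₁ + W₂ = 2.5128 + 7.8877 = 10.4005 kWh/t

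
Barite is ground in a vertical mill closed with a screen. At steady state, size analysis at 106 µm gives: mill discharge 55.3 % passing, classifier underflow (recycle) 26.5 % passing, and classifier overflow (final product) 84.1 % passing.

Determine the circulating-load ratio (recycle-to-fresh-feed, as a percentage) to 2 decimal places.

CL = 100.00 %

Two-product formula at 106 µm:
d + r·d = r·u + o → r(d−u) = o−d
r = (84.1 − 55.3)/(55.3 − 26.5) = 28.8/28.8 = 1.0000
CL = 100·r = 100.00 %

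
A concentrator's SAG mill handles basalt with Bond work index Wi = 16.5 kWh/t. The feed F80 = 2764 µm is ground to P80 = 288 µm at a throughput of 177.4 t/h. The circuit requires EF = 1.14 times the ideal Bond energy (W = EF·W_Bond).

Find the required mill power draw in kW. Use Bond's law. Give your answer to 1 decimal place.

W_Bond = 10·Wi·(1/√P₈₀ − 1/√F₈₀)
W = 10·16.5·(1/√288 − 1/√2764) = 10·16.5·(0.039905) = 6.5843 kWh/t
Corrected W = EF·W_Bond = 1.14·6.5843 = 7.5061 kWh/t
Mill draw = 7.5061 × 177.4 = 1331.6 kW

P = 1331.6 kW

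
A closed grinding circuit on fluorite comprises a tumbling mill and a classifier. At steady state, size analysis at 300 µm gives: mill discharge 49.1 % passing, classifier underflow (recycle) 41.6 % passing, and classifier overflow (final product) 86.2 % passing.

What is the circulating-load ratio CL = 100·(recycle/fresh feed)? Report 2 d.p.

CL = 494.67 %

Balance %-passing 300 µm (r = R/F):
d + r·d = r·u + o → r(d−u) = o−d
r = (86.2 − 49.1)/(49.1 − 41.6) = 37.1/7.5 = 4.9467
CL = 100·r = 494.67 %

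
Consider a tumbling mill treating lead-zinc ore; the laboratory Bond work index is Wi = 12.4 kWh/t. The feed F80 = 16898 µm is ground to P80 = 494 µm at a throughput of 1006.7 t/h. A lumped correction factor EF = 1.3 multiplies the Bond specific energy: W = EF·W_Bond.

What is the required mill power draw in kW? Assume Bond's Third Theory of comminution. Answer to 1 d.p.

P = 6052.9 kW

W = 10 Wi (1/√P80 − 1/√F80)  [Bond]
W = 10·12.4·(1/√494 − 1/√16898) = 10·12.4·(0.037299) = 4.6251 kWh/t
W_actual = 1.3 × 4.6251 = 6.0127 kWh/t
P = W·T = 6.0127·1006.7 = 6052.9 kW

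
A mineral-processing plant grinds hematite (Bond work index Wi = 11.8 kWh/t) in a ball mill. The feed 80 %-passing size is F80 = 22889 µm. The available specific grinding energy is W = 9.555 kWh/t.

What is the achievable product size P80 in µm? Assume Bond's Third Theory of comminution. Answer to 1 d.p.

W = 10 Wi / √P80 − 10 Wi / √F80
⇒ 1/√P80 = W/(10·Wi) + 1/√F80
  = 9.5550/(10·11.8) + 1/√22889 = 0.080975 + 0.006610 = 0.087584
P80 = (1/0.087584)² = 11.4176² = 130.36 µm

P80 = 130.4 µm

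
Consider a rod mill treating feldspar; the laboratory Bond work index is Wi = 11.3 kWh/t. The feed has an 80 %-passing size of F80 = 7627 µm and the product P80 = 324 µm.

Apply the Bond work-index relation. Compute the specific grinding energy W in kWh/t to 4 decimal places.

W = 4.9839 kWh/t

W = 10·Wi·[P80^(−½) − F80^(−½)]
1/√324 = 0.055556;  1/√7627 = 0.011450
W = 10·11.3·(0.055556 − 0.011450) = 4.9839 kWh/t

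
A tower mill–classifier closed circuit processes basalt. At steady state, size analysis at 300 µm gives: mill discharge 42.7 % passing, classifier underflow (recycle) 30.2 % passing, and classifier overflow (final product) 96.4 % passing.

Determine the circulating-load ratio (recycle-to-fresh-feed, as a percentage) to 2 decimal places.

CL = 429.60 %

Let r = R/F. Size balance at 300 µm:
Fd + Rd = Ru + Fo ⇒ R/F = (o−d)/(d−u)
r = (96.4 − 42.7)/(42.7 − 30.2) = 53.7/12.5 = 4.2960
CL = 100·r = 429.60 %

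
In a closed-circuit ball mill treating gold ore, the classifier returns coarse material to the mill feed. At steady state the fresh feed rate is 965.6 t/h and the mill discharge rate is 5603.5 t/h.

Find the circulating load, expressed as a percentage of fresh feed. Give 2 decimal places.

Mill node: discharge = fresh + recycle.
R = M − F = 5603.5 − 965.6 = 4637.9 t/h
CL = 100·R/F = 100·4637.9/965.6 = 480.31 %

CL = 480.31 %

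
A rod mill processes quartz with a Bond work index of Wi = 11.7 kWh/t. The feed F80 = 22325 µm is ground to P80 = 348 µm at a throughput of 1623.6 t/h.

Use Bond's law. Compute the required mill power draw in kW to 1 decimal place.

P = 8911.6 kW

W = 10·Wi·(P80^(-½) − F80^(-½))
W = 10·11.7·(1/√348 − 1/√22325) = 10·11.7·(0.046913) = 5.4888 kWh/t
P_mill = W·ṁ = 5.4888·1623.6 = 8911.6 kW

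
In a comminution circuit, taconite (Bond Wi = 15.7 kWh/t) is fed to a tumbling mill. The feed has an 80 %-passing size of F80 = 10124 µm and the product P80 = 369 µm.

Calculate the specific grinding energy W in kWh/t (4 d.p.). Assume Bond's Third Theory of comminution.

Bond: W = 10·Wi·(1/√P80 − 1/√F80)
1/√369 = 0.052058;  1/√10124 = 0.009939
W = 10·15.7·(0.052058 − 0.009939) = 6.6127 kWh/t

W = 6.6127 kWh/t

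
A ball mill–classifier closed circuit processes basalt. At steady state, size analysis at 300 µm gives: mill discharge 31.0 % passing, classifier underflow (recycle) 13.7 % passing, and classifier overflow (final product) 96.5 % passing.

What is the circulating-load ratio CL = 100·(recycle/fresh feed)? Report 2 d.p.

Two-product formula at 300 µm:
(1+r)·d = r·u + o ⇒ r = (o−d)/(d−u)
r = (96.5 − 31.0)/(31.0 − 13.7) = 65.5/17.3 = 3.7861
CL = 100·r = 378.61 %

CL = 378.61 %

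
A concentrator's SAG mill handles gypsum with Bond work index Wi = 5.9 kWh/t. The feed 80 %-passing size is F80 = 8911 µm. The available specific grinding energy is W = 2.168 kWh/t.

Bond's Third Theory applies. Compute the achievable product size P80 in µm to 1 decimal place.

P80 = 446.2 µm

W = 10·Wi·[P80^(−½) − F80^(−½)]
⇒ 1/√P80 = W/(10·Wi) + 1/√F80
  = 2.1680/(10·5.9) + 1/√8911 = 0.036746 + 0.010593 = 0.047339
P80 = (1/0.047339)² = 21.1241² = 446.23 µm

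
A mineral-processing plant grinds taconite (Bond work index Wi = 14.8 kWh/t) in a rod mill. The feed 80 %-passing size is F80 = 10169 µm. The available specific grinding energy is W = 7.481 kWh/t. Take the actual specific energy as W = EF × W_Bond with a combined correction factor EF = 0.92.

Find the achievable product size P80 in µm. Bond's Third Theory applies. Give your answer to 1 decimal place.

W = 10 Wi / √P80 − 10 Wi / √F80
W_Bond = W / EF = 7.481 / 0.92 = 8.1315 kWh/t
P80^-0.5 = F80^-0.5 + W_Bond/(10 Wi)
  = 8.1315/(10·14.8) + 1/√10169 = 0.054943 + 0.009917 = 0.064859
P80 = (1/0.064859)² = 15.4180² = 237.71 µm

P80 = 237.7 µm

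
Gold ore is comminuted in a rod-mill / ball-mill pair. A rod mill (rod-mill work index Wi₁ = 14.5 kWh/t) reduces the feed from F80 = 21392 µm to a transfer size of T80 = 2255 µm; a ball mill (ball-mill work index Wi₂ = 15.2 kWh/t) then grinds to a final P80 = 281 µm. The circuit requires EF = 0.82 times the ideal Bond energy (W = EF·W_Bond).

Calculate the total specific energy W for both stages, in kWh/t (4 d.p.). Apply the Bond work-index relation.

W = 6.5016 kWh/t

W = 10·Wi·[P80^(−½) − F80^(−½)]
Stage 1 (21392→2255 µm, Wi₁=14.5): W₁ = 10·14.5·(0.021058 − 0.006837) = 2.0621 kWh/t
Stage 2 (2255→281 µm, Wi₂=15.2): W₂ = 10·15.2·(0.059655 − 0.021058) = 5.8667 kWh/t
W = W₁ + W₂ = 2.0621 + 5.8667 = 7.9288 kWh/t
With EF = 0.82: W = 7.9288·0.82 = 6.5016 kWh/t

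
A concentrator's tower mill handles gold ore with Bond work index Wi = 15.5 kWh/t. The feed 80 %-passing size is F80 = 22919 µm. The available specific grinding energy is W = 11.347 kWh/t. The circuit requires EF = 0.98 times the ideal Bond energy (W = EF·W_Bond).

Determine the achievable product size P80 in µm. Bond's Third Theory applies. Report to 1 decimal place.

P80 = 151.3 µm

W = 10·Wi·(P80^(-½) − F80^(-½))
W_Bond = W / EF = 11.347 / 0.98 = 11.5786 kWh/t
⇒ 1/√P80 = W_Bond/(10 Wi) + 1/√F80
  = 11.5786/(10·15.5) + 1/√22919 = 0.074700 + 0.006605 = 0.081306
P80 = (1/0.081306)² = 12.2992² = 151.27 µm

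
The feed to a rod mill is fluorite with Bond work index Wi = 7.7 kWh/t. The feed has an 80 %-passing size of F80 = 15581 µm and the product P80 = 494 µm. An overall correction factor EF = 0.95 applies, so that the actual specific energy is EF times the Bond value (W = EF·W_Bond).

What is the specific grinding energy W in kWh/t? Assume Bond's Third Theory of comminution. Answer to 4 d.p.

W = 10·Wi·(P80^(-½) − F80^(-½))
1/√494 = 0.044992;  1/√15581 = 0.008011
W = 10·7.7·(0.044992 − 0.008011) = 2.8475 kWh/t
Corrected W = EF·W_Bond = 0.95·2.8475 = 2.7051 kWh/t

W = 2.7051 kWh/t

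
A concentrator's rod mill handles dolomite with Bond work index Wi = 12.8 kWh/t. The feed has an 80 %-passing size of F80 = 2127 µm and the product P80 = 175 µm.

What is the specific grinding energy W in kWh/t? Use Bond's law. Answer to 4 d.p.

W = 6.9005 kWh/t

W = 10·Wi·(P80^(-½) − F80^(-½))
1/√175 = 0.075593;  1/√2127 = 0.021683
W = 10·12.8·(0.075593 − 0.021683) = 6.9005 kWh/t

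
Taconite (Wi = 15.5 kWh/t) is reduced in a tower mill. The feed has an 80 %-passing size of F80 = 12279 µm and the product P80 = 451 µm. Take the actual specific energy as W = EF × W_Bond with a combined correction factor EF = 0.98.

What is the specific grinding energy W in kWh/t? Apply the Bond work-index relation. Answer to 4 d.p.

W = 10·Wi·(P80^(-½) − F80^(-½))
1/√451 = 0.047088;  1/√12279 = 0.009024
W = 10·15.5·(0.047088 − 0.009024) = 5.8999 kWh/t
With EF = 0.98: W = 5.8999·0.98 = 5.7819 kWh/t

W = 5.7819 kWh/t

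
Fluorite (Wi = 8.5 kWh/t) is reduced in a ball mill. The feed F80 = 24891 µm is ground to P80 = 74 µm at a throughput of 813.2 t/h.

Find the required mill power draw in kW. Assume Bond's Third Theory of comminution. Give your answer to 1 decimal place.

P = 7597.1 kW

W = 10·Wi·(P80^(-½) − F80^(-½))
W = 10·8.5·(1/√74 − 1/√24891) = 10·8.5·(0.109909) = 9.3423 kWh/t
Power = W × throughput = 9.3423 kWh/t × 813.2 t/h = 7597.1 kW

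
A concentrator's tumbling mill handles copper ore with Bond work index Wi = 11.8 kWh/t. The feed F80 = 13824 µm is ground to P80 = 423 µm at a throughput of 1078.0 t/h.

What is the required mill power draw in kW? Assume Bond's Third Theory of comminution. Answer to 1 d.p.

P = 5103.0 kW

W = 10·Wi·[P80^(−½) − F80^(−½)]
W = 10·11.8·(1/√423 − 1/√13824) = 10·11.8·(0.040116) = 4.7337 kWh/t
P_mill = W·ṁ = 4.7337·1078.0 = 5103.0 kW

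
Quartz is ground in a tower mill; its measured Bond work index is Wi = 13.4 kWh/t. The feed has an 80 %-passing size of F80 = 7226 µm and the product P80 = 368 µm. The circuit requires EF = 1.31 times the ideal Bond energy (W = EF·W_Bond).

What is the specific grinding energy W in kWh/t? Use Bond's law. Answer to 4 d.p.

Bond:  W = 10 Wi (1/√P − 1/√F)
1/√368 = 0.052129;  1/√7226 = 0.011764
W = 10·13.4·(0.052129 − 0.011764) = 5.4089 kWh/t
Apply correction: 5.4089 × 1.31 = 7.0856 kWh/t

W = 7.0856 kWh/t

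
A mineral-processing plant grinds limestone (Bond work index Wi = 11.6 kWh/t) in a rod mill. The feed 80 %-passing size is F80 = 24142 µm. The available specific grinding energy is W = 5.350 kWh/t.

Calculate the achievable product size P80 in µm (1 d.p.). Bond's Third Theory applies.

W = 10 Wi (P80^-0.5 − F80^-0.5)
1/√P80 = 1/√F80 + W/(10·Wi)
  = 5.3500/(10·11.6) + 1/√24142 = 0.046121 + 0.006436 = 0.052557
P80 = (1/0.052557)² = 19.0271² = 362.03 µm

P80 = 362.0 µm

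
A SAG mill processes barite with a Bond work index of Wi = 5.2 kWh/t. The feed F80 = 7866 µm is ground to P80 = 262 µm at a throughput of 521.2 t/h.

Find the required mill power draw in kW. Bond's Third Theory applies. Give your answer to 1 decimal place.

P = 1368.8 kW

W_Bond = 10·Wi·(1/√P₈₀ − 1/√F₈₀)
W = 10·5.2·(1/√262 − 1/√7866) = 10·5.2·(0.050505) = 2.6263 kWh/t
Power = W × throughput = 2.6263 kWh/t × 521.2 t/h = 1368.8 kW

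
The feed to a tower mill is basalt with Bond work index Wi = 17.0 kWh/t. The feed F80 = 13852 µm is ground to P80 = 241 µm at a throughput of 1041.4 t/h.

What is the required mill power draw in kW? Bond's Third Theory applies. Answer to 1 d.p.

W = 10 Wi (1/√P80 − 1/√F80)  [Bond]
W = 10·17.0·(1/√241 − 1/√13852) = 10·17.0·(0.055919) = 9.5062 kWh/t
P_mill = W·ṁ = 9.5062·1041.4 = 9899.8 kW

P = 9899.8 kW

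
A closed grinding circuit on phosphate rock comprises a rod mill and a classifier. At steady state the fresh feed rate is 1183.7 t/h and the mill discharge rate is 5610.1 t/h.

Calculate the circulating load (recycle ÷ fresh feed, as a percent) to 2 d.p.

Steady state: M = F + R.
R = M − F = 5610.1 − 1183.7 = 4426.4 t/h
CL = 100·R/F = 100·4426.4/1183.7 = 373.95 %

CL = 373.95 %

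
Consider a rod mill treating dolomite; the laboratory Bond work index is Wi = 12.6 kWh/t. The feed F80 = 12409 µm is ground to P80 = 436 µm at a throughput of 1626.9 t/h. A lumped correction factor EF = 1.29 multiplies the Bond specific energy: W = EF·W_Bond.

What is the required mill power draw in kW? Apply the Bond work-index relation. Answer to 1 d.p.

W = 10·Wi·(P80^(-½) − F80^(-½))
W = 10·12.6·(1/√436 − 1/√12409) = 10·12.6·(0.038914) = 4.9032 kWh/t
Apply correction: 4.9032 × 1.29 = 6.3251 kWh/t
P = W·T = 6.3251·1626.9 = 10290.4 kW

P = 10290.4 kW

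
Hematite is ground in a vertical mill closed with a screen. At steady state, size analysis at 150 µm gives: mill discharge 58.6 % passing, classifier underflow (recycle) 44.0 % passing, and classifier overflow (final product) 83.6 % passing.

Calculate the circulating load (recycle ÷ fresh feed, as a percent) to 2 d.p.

Let r = R/F. Size balance at 150 µm:
Fd + Rd = Ru + Fo ⇒ R/F = (o−d)/(d−u)
r = (83.6 − 58.6)/(58.6 − 44.0) = 25.0/14.6 = 1.7123
CL = 100·r = 171.23 %

CL = 171.23 %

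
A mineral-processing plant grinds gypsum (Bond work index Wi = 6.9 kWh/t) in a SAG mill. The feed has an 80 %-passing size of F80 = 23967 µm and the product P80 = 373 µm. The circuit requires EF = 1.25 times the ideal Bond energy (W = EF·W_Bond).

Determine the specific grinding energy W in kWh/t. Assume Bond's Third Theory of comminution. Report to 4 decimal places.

W = 10 Wi (1/√P80 − 1/√F80)  [Bond]
1/√373 = 0.051778;  1/√23967 = 0.006459
W = 10·6.9·(0.051778 − 0.006459) = 3.1270 kWh/t
W_actual = 1.25 × 3.1270 = 3.9087 kWh/t

W = 3.9087 kWh/t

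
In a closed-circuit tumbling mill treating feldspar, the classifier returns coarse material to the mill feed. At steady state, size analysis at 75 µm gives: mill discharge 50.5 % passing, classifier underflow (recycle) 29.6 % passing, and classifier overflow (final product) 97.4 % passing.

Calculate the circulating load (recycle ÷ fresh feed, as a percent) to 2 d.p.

Classifier node, passing 75 µm:
(1+r)d = ru + o → r = (o−d)/(d−u)
r = (97.4 − 50.5)/(50.5 − 29.6) = 46.9/20.9 = 2.2440
CL = 100·r = 224.40 %

CL = 224.40 %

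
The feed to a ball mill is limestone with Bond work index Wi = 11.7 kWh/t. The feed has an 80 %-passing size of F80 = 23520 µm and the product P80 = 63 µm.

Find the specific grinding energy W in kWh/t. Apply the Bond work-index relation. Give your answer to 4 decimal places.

W = 10 Wi / √P80 − 10 Wi / √F80
1/√63 = 0.125988;  1/√23520 = 0.006521
W = 10·11.7·(0.125988 − 0.006521) = 13.9777 kWh/t

W = 13.9777 kWh/t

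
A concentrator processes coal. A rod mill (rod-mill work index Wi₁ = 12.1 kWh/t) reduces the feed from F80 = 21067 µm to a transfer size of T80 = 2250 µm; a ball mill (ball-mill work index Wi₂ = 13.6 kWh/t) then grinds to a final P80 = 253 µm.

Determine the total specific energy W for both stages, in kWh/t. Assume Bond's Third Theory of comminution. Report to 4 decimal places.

W = 7.4004 kWh/t

W = 10 Wi (P80^-0.5 − F80^-0.5)
Stage 1 (21067→2250 µm, Wi₁=12.1): W₁ = 10·12.1·(0.021082 − 0.006890) = 1.7173 kWh/t
Stage 2 (2250→253 µm, Wi₂=13.6): W₂ = 10·13.6·(0.062869 − 0.021082) = 5.6831 kWh/t
W = W₁ + W₂ = 1.7173 + 5.6831 = 7.4004 kWh/t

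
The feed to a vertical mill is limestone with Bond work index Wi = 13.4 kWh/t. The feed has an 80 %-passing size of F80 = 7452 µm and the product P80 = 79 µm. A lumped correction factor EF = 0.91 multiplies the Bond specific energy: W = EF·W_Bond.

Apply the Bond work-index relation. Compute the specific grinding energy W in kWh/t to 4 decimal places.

Bond: W = 10·Wi·(1/√P80 − 1/√F80)
1/√79 = 0.112509;  1/√7452 = 0.011584
W = 10·13.4·(0.112509 − 0.011584) = 13.5239 kWh/t
Corrected W = EF·W_Bond = 0.91·13.5239 = 12.3068 kWh/t

W = 12.3068 kWh/t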